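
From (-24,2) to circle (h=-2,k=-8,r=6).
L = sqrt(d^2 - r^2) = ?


d = sqrt((-24+ 2)^2 + (2+ 8)^2) = sqrt(484+100) = 24.1661
L = sqrt(584.0000 - 36) = sqrt(548.0000) = 23.4094

23.4094


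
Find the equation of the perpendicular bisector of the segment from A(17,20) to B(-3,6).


Midpoint = (7, 13)
Slope of AB = dy/dx = -14/(-20) = 0.7000
Perp slope = -dx/dy = -20/14 = -1.4286
b = My - (perp slope)*Mx = 13 + (-20*7)/(-14) = 13 + 10.0000 = 23.0000

y = -1.4286x + 23.0000


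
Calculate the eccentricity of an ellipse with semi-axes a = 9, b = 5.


c = sqrt(81-25) = sqrt(56) = 7.4833
e = c/a = sqrt(56)/9 = 0.8315

e = 0.8315


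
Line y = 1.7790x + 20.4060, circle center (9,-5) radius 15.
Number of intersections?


Substitute y = 1.7790x + 20.4060: (x-9)^2 + (1.7790x+20.4060+ 5)^2 = 225
Expand to Ax^2 + Bx + C = 0, where b-k = 25.406
A = 1+m^2 = 4.164841
B = 2(m(b-k) - h) = 2(1.7790*25.406 - 9) = 72.394548
C = h^2 + (b-k)^2 - r^2 = 81 + 645.464836 - 225 = 501.464836
disc = B^2-4AC = 5240.9706 - 8354.0852 = -3113.1146
disc < 0

0 intersection points


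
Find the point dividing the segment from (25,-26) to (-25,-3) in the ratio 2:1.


Px = (2*(-25) + 1*25)/3 = -25/3 = -8.3333
Py = (2*(-3) + 1*(-26))/3 = -32/3 = -10.6667

P = (-8.3333, -10.6667)


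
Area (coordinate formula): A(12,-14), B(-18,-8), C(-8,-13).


12*(-8+ 13) = 60
-18*(-13+ 14) = -18
-8*(-14+ 8) = 48
sum = 90
Area = |90|/2 = 45.0000

45.0000 sq units


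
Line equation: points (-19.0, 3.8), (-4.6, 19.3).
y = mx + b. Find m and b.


m = (15.5)/(14.4) = 1.0764
b = y1 - m*x1 = 3.8 - (15.5*(-19.0))/(14.4) = 3.8 + 20.4514 = 24.2514

y = 1.0764x + 24.2514


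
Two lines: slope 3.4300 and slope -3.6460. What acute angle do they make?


m1-m2 = 7.076
1+m1*m2 = -11.50578
tan(theta) = |7.076/(-11.50578)| = 0.614995
theta = arctan(|7.076/(-11.50578)|) = 31.5913 degrees (acute angle)

31.5913 degrees


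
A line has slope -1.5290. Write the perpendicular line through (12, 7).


Perpendicular slope = -1/m1 = -1/(-1.5290) = 0.6540
b2 = y0 - m2*x0 = 7 + 12/(-1.5290) = 7 - 7.8483 = -0.8483

y = 0.6540x - 0.8483


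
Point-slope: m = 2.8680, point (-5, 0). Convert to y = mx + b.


y - 0 = 2.8680(x + 5)
y = 2.8680x + 0 - 2.8680*(-5)
y = 2.8680x + 14.3400

y = 2.8680x + 14.3400


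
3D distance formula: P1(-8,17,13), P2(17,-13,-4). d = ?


dx=25, dy=-30, dz=-17
d = sqrt(625+900+289) = sqrt(1814) = 42.5911

42.5911


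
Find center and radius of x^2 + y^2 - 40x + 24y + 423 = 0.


h = -D/2 = 40/2 = 20
k = -E/2 = -24/2 = -12
r^2 = h^2 + k^2 - F = 400 + 144 - 423 = 121
r = 11

Center (20, -12), radius = 11


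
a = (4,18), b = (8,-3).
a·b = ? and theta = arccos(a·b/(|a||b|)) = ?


a·b = 4*8 + 18*(-3) = 32 - 54 = -22
|a| = sqrt(16+324) = 18.4391
|b| = sqrt(64+9) = 8.5440
cos(theta) = -22/(sqrt(340)*sqrt(73)) = -22/sqrt(24820) = -0.139644
theta = arccos(-22/sqrt(24820)) = 98.0272 degrees

a·b = -22, theta = 98.0272 deg


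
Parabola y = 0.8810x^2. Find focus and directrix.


a = 0.8810
1/(4a) = 0.2838
Focus = (0, 0.2838)
Directrix: y = -0.2838

Focus = (0, 0.2838), Directrix: y = -0.2838


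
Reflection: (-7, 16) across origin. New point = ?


Reflection rule for origin: (-x, -y)
(-7, 16) -> (7, -16)

(7, -16)


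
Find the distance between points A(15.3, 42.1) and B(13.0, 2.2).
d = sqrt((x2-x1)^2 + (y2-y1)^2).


dx = 13.0 - 15.3 = -2.3
dy = 2.2 - 42.1 = -39.9
d = sqrt(5.29 + 1592.01) = sqrt(1597.3) = 39.9662

39.9662


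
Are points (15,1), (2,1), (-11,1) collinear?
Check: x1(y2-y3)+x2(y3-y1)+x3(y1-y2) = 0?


15*(1-1) + 2*(1-1) - 11*(1-1)
= 0 + 0 + 0 = 0

Yes, collinear (determinant = 0)


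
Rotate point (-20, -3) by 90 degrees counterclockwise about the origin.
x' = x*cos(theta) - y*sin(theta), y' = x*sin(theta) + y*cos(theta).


cos(90) = 0, sin(90) = 1
x' = -20*0 + 3*1 = 3
y' = -20*1 - 3*0 = -20

(3, -20)


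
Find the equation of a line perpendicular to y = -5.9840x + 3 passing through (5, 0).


Perpendicular slope = -1/m1 = -1/(-5.9840) = 0.1671
b2 = y0 - m2*x0 = 0 + 5/(-5.9840) = 0 - 0.8356 = -0.8356

y = 0.1671x - 0.8356


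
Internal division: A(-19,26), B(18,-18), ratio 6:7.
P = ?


Px = (6*18 + 7*(-19))/13 = -25/13 = -1.9231
Py = (6*(-18) + 7*26)/13 = 74/13 = 5.6923

P = (-1.9231, 5.6923)


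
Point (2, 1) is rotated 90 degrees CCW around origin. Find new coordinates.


cos(90) = 0, sin(90) = 1
x' = 2*0 - 1*1 = -1
y' = 2*1 + 1*0 = 2

(-1, 2)


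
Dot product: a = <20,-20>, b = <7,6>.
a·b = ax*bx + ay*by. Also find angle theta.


a·b = 20*7 - 20*6 = 140 - 120 = 20
|a| = sqrt(400+400) = 28.2843
|b| = sqrt(49+36) = 9.2195
cos(theta) = 20/(sqrt(800)*sqrt(85)) = 20/sqrt(68000) = 0.076696
theta = arccos(20/sqrt(68000)) = 85.6013 degrees

a·b = 20, theta = 85.6013 deg


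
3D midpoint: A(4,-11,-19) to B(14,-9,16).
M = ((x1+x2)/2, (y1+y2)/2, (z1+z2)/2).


Mx = (4+14)/2 = 9.0000
My = (-11- 9)/2 = -10.0000
Mz = (-19+16)/2 = -1.5000

M = (9.0000, -10.0000, -1.5000)


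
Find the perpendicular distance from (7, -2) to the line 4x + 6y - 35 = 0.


|4*7 + 6*(-2) - 35| = |-19| = 19
sqrt(16 + 36) = sqrt(52) = 7.2111
d = 19/sqrt(52) = 2.6348

2.6348


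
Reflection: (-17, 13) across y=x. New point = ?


Reflection rule for y=x: (y, x)
(-17, 13) -> (13, -17)

(13, -17)


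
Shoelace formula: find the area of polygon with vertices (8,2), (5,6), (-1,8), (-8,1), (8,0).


sum(xi*y_{i+1}) = 8*6 + 5*8 - 1*1 - 8*0 + 8*2 = 103
sum(yi*x_{i+1}) = 2*5 + 6*(-1) + 8*(-8) + 1*8 + 0*8 = -52
Area = |103 + 52|/2 = 155/2 = 77.5000

77.5000 sq units


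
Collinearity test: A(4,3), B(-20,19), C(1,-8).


4*(19+ 8) - 20*(-8-3) + 1*(3-19)
= 108 + 220 - 16 = 312

No, not collinear (determinant = 312)


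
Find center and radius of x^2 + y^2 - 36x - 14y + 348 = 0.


h = -D/2 = 36/2 = 18
k = -E/2 = 14/2 = 7
r^2 = h^2 + k^2 - F = 324 + 49 - 348 = 25
r = 5

Center (18, 7), radius = 5


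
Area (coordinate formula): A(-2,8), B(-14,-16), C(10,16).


-2*(-16-16) = 64
-14*(16-8) = -112
10*(8+ 16) = 240
sum = 192
Area = |192|/2 = 96.0000

96.0000 sq units


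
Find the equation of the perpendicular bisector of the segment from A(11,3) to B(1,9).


Midpoint = (6, 6)
Slope of AB = dy/dx = 6/(-10) = -0.6000
Perp slope = -dx/dy = 10/6 = 1.6667
b = My - (perp slope)*Mx = 6 + (-10*6)/6 = 6 - 10.0000 = -4.0000

y = 1.6667x - 4.0000


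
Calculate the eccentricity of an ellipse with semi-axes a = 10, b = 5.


c = sqrt(100-25) = sqrt(75) = 8.6603
e = c/a = sqrt(75)/10 = 0.8660

e = 0.8660


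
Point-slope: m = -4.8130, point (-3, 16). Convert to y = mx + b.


y - 16 = -4.8130(x + 3)
y = -4.8130x + 16 + 4.8130*(-3)
y = -4.8130x + 1.5610

y = -4.8130x + 1.5610


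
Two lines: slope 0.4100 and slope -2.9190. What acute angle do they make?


m1-m2 = 3.329
1+m1*m2 = -0.19679
tan(theta) = |3.329/(-0.19679)| = 16.916510
theta = arctan(|3.329/(-0.19679)|) = 86.6170 degrees (acute angle)

86.6170 degrees


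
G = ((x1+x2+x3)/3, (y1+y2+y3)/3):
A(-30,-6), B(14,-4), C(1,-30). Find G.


Gx = (-30+14+1)/3 = -15/3 = -5.0000
Gy = (-6- 4- 30)/3 = -40/3 = -13.3333

G = (-5.0000, -13.3333)


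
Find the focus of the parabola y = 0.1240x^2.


a = 0.1240
4a = 0.4960
focus = (0, 1/0.4960) = (0, 2.0161)

Focus = (0, 2.0161)


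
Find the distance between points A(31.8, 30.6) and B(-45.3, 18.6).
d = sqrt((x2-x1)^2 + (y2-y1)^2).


dx = -45.3 - 31.8 = -77.1
dy = 18.6 - 30.6 = -12.0
d = sqrt(5944.41 + 144.0) = sqrt(6088.41) = 78.0283

78.0283


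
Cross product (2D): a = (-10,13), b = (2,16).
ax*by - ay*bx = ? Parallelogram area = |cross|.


cross = -10*16 - 13*2 = -160 - 26 = -186
Parallelogram area = |-186| = 186

cross = -186, parallelogram area = 186


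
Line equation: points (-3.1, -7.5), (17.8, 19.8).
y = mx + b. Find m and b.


m = (27.3)/(20.9) = 1.3062
b = y1 - m*x1 = -7.5 - (27.3*(-3.1))/(20.9) = -7.5 + 4.0493 = -3.4507

y = 1.3062x - 3.4507


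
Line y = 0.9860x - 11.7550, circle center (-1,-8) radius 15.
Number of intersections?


Substitute y = 0.9860x - 11.7550: (x+ 1)^2 + (0.9860x- 11.7550+ 8)^2 = 225
Expand to Ax^2 + Bx + C = 0, where b-k = -3.755
A = 1+m^2 = 1.972196
B = 2(m(b-k) - h) = 2(0.9860*(-3.755) + 1) = -5.40486
C = h^2 + (b-k)^2 - r^2 = 1 + 14.100025 - 225 = -209.899975
disc = B^2-4AC = 29.2125 + 1655.8556 = 1685.0681
disc > 0

2 intersection points


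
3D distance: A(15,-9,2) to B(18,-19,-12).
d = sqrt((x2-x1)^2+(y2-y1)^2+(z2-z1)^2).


dx=3, dy=-10, dz=-14
d = sqrt(9+100+196) = sqrt(305) = 17.4642

17.4642


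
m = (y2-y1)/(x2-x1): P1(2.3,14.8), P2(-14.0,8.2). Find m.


dy = 8.2 - 14.8 = -6.6
dx = -14.0 - 2.3 = -16.3
m = -6.6/(-16.3) = 0.4049

m = 0.4049


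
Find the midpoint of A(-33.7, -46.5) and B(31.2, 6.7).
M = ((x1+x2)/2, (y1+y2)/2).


Mx = (-33.7 + 31.2)/2 = -2.5/2 = -1.2500
My = (-46.5 + 6.7)/2 = -39.8/2 = -19.9000

(-1.2500, -19.9000)


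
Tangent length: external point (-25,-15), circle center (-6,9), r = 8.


d = sqrt((-25+ 6)^2 + (-15-9)^2) = sqrt(361+576) = 30.6105
L = sqrt(937.0000 - 64) = sqrt(873.0000) = 29.5466

29.5466


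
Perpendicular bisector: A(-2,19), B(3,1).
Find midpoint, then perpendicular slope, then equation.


Midpoint = (0.5, 10)
Slope of AB = dy/dx = -18/5 = -3.6000
Perp slope = -dx/dy = 5/18 = 0.2778
b = My - (perp slope)*Mx = 10 + (5*0.5)/(-18) = 10 - 0.1389 = 9.8611

y = 0.2778x + 9.8611


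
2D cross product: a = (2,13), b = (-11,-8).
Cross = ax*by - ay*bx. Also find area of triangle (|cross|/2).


cross = 2*(-8) - 13*(-11) = -16 + 143 = 127
Triangle area = |127|/2 = 127/2 = 63.5000

cross = 127, triangle area = 63.5000


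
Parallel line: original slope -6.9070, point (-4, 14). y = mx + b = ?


Parallel lines have equal slopes.
m2 = -6.9070
b2 = 14 + 6.9070*(-4) = -13.6280

y = -6.9070x - 13.6280


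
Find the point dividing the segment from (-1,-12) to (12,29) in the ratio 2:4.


Px = (2*12 + 4*(-1))/6 = 20/6 = 3.3333
Py = (2*29 + 4*(-12))/6 = 10/6 = 1.6667

P = (3.3333, 1.6667)


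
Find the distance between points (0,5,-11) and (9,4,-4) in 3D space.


dx=9, dy=-1, dz=7
d = sqrt(81+1+49) = sqrt(131) = 11.4455

11.4455


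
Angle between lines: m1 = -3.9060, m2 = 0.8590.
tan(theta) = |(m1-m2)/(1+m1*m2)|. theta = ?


m1-m2 = -4.765
1+m1*m2 = -2.355254
tan(theta) = |-4.765/(-2.355254)| = 2.023136
theta = arctan(|-4.765/(-2.355254)|) = 63.6976 degrees (acute angle)

63.6976 degrees


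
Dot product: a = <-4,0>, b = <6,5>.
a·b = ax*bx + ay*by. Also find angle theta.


a·b = -4*6 + 0*5 = -24 + 0 = -24
|a| = sqrt(16+0) = 4.0000
|b| = sqrt(36+25) = 7.8102
cos(theta) = -24/(sqrt(16)*sqrt(61)) = -24/sqrt(976) = -0.768221
theta = arccos(-24/sqrt(976)) = 140.1944 degrees

a·b = -24, theta = 140.1944 deg


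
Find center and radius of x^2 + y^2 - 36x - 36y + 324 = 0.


h = -D/2 = 36/2 = 18
k = -E/2 = 36/2 = 18
r^2 = h^2 + k^2 - F = 324 + 324 - 324 = 324
r = 18

Center (18, 18), radius = 18


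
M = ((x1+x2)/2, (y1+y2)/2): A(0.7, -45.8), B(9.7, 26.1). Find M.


Mx = (0.7 + 9.7)/2 = 10.4/2 = 5.2000
My = (-45.8 + 26.1)/2 = -19.7/2 = -9.8500

(5.2000, -9.8500)


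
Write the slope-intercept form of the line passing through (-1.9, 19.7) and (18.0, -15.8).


m = (-35.5)/(19.9) = -1.7839
b = y1 - m*x1 = 19.7 - (-35.5*(-1.9))/(19.9) = 19.7 - 3.3894 = 16.3106

y = -1.7839x + 16.3106


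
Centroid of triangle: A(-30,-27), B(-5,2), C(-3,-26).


Gx = (-30- 5- 3)/3 = -38/3 = -12.6667
Gy = (-27+2- 26)/3 = -51/3 = -17.0000

G = (-12.6667, -17.0000)


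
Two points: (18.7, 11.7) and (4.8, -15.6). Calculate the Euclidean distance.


dx = 4.8 - 18.7 = -13.9
dy = -15.6 - 11.7 = -27.3
d = sqrt(193.21 + 745.29) = sqrt(938.5) = 30.6349

30.6349


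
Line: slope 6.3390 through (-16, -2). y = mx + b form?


y + 2 = 6.3390(x + 16)
y = 6.3390x - 2 - 6.3390*(-16)
y = 6.3390x + 99.4240

y = 6.3390x + 99.4240


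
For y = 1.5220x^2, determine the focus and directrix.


a = 1.5220
1/(4a) = 0.1643
Focus = (0, 0.1643)
Directrix: y = -0.1643

Focus = (0, 0.1643), Directrix: y = -0.1643


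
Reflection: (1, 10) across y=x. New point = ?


Reflection rule for y=x: (y, x)
(1, 10) -> (10, 1)

(10, 1)


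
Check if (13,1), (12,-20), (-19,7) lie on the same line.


13*(-20-7) + 12*(7-1) - 19*(1+ 20)
= -351 + 72 - 399 = -678

No, not collinear (determinant = -678)


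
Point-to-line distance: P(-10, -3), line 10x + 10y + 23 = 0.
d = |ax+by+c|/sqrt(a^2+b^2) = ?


|10*(-10) + 10*(-3) + 23| = |-107| = 107
sqrt(100 + 100) = sqrt(200) = 14.1421
d = 107/sqrt(200) = 7.5660

7.5660


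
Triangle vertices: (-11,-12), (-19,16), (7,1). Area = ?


-11*(16-1) = -165
-19*(1+ 12) = -247
7*(-12-16) = -196
sum = -608
Area = |-608|/2 = 304.0000

304.0000 sq units


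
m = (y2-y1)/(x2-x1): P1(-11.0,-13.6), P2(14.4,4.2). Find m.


dy = 4.2 + 13.6 = 17.8
dx = 14.4 + 11.0 = 25.4
m = 17.8/25.4 = 0.7008

m = 0.7008


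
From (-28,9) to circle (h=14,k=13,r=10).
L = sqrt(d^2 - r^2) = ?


d = sqrt((-28-14)^2 + (9-13)^2) = sqrt(1764+16) = 42.1900
L = sqrt(1780.0000 - 100) = sqrt(1680.0000) = 40.9878

40.9878


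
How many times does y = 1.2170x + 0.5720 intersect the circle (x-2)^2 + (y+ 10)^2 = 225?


Substitute y = 1.2170x + 0.5720: (x-2)^2 + (1.2170x+0.5720+ 10)^2 = 225
Expand to Ax^2 + Bx + C = 0, where b-k = 10.572
A = 1+m^2 = 2.481089
B = 2(m(b-k) - h) = 2(1.2170*10.572 - 2) = 21.732248
C = h^2 + (b-k)^2 - r^2 = 4 + 111.767184 - 225 = -109.232816
disc = B^2-4AC = 472.2906 + 1084.0654 = 1556.3560
disc > 0

2 intersection points


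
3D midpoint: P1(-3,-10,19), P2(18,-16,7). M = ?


Mx = (-3+18)/2 = 7.5000
My = (-10- 16)/2 = -13.0000
Mz = (19+7)/2 = 13.0000

M = (7.5000, -13.0000, 13.0000)


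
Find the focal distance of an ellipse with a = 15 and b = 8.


c^2 = 15^2 - 8^2 = 225 - 64 = 161
c = sqrt(161) = 12.6886

c = 12.6886


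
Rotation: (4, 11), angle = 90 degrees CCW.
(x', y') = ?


cos(90) = 0, sin(90) = 1
x' = 4*0 - 11*1 = -11
y' = 4*1 + 11*0 = 4

(-11, 4)


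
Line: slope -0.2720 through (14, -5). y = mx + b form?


y + 5 = -0.2720(x - 14)
y = -0.2720x - 5 + 0.2720*14
y = -0.2720x - 1.1920

y = -0.2720x - 1.1920


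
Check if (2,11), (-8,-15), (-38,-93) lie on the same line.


2*(-15+ 93) - 8*(-93-11) - 38*(11+ 15)
= 156 + 832 - 988 = 0

Yes, collinear (determinant = 0)


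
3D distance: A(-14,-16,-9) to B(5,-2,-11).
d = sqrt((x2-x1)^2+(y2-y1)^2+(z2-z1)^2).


dx=19, dy=14, dz=-2
d = sqrt(361+196+4) = sqrt(561) = 23.6854

23.6854


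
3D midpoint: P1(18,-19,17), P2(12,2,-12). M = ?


Mx = (18+12)/2 = 15.0000
My = (-19+2)/2 = -8.5000
Mz = (17- 12)/2 = 2.5000

M = (15.0000, -8.5000, 2.5000)


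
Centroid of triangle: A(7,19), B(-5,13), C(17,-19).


Gx = (7- 5+17)/3 = 19/3 = 6.3333
Gy = (19+13- 19)/3 = 13/3 = 4.3333

G = (6.3333, 4.3333)


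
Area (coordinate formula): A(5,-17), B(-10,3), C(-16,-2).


5*(3+ 2) = 25
-10*(-2+ 17) = -150
-16*(-17-3) = 320
sum = 195
Area = |195|/2 = 97.5000

97.5000 sq units


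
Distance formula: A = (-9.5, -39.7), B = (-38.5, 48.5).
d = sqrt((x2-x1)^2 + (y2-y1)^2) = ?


dx = -38.5 + 9.5 = -29.0
dy = 48.5 + 39.7 = 88.2
d = sqrt(841.0 + 7779.24) = sqrt(8620.24) = 92.8452

92.8452


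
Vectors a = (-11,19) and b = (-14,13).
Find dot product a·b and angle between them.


a·b = -11*(-14) + 19*13 = 154 + 247 = 401
|a| = sqrt(121+361) = 21.9545
|b| = sqrt(196+169) = 19.1050
cos(theta) = 401/(sqrt(482)*sqrt(365)) = 401/sqrt(175930) = 0.956036
theta = arccos(401/sqrt(175930)) = 17.0525 degrees

a·b = 401, theta = 17.0525 deg


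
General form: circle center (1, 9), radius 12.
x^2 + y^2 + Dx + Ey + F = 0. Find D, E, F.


(x-1)^2 + (y-9)^2 = 12^2
D = -2h = -2, E = -2k = -18
F = h^2+k^2-r^2 = 1+81-144 = -62

D = -2, E = -18, F = -62


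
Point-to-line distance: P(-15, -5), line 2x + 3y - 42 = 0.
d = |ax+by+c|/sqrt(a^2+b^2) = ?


|2*(-15) + 3*(-5) - 42| = |-87| = 87
sqrt(4 + 9) = sqrt(13) = 3.6056
d = 87/sqrt(13) = 24.1295

24.1295


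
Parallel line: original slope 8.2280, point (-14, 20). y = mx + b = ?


Parallel lines have equal slopes.
m2 = 8.2280
b2 = 20 - 8.2280*(-14) = 135.1920

y = 8.2280x + 135.1920


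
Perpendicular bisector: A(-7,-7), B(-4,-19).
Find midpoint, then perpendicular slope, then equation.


Midpoint = (-5.5, -13)
Slope of AB = dy/dx = -12/3 = -4.0000
Perp slope = -dx/dy = 3/12 = 0.2500
b = My - (perp slope)*Mx = -13 + (3*(-5.5))/(-12) = -13 + 1.3750 = -11.6250

y = 0.2500x - 11.6250


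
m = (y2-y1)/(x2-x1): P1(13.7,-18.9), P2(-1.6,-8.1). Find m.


dy = -8.1 + 18.9 = 10.8
dx = -1.6 - 13.7 = -15.3
m = 10.8/(-15.3) = -0.7059

m = -0.7059


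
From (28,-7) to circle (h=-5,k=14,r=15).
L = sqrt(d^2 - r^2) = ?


d = sqrt((28+ 5)^2 + (-7-14)^2) = sqrt(1089+441) = 39.1152
L = sqrt(1530.0000 - 225) = sqrt(1305.0000) = 36.1248

36.1248


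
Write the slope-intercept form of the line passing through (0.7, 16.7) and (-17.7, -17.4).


m = (-34.1)/(-18.4) = 1.8533
b = y1 - m*x1 = 16.7 - (-34.1*0.7)/(-18.4) = 16.7 - 1.2973 = 15.4027

y = 1.8533x + 15.4027


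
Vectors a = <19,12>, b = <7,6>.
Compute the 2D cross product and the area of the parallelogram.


cross = 19*6 - 12*7 = 114 - 84 = 30
Parallelogram area = |30| = 30

cross = 30, parallelogram area = 30


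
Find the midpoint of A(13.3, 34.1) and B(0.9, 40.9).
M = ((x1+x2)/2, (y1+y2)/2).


Mx = (13.3 + 0.9)/2 = 14.2/2 = 7.1000
My = (34.1 + 40.9)/2 = 75.0/2 = 37.5000

(7.1000, 37.5000)


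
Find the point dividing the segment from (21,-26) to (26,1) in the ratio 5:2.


Px = (5*26 + 2*21)/7 = 172/7 = 24.5714
Py = (5*1 + 2*(-26))/7 = -47/7 = -6.7143

P = (24.5714, -6.7143)


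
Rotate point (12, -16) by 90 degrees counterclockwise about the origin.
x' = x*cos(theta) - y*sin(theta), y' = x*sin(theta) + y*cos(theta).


cos(90) = 0, sin(90) = 1
x' = 12*0 + 16*1 = 16
y' = 12*1 - 16*0 = 12

(16, 12)


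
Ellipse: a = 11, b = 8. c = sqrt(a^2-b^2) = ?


c^2 = 11^2 - 8^2 = 121 - 64 = 57
c = sqrt(57) = 7.5498

c = 7.5498


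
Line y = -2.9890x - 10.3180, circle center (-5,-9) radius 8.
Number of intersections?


Substitute y = -2.9890x - 10.3180: (x+ 5)^2 + (-2.9890x- 10.3180+ 9)^2 = 64
Expand to Ax^2 + Bx + C = 0, where b-k = -1.318
A = 1+m^2 = 9.934121
B = 2(m(b-k) - h) = 2(-2.9890*(-1.318) + 5) = 17.879004
C = h^2 + (b-k)^2 - r^2 = 25 + 1.737124 - 64 = -37.262876
disc = B^2-4AC = 319.6588 + 1480.6957 = 1800.3545
disc > 0

2 intersection points


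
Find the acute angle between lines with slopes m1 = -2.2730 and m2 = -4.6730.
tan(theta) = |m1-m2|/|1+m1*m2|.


m1-m2 = 2.4
1+m1*m2 = 11.621729
tan(theta) = |2.4/11.621729| = 0.206510
theta = arctan(|2.4/11.621729|) = 11.6681 degrees (acute angle)

11.6681 degrees


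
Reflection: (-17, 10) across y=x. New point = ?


Reflection rule for y=x: (y, x)
(-17, 10) -> (10, -17)

(10, -17)


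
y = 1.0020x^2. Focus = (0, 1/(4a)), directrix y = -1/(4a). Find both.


a = 1.0020
1/(4a) = 0.2495
Focus = (0, 0.2495)
Directrix: y = -0.2495

Focus = (0, 0.2495), Directrix: y = -0.2495


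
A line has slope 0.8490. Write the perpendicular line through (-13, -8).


Perpendicular slope = -1/m1 = -1/0.8490 = -1.1779
b2 = y0 - m2*x0 = -8 - 13/0.8490 = -8 - 15.3121 = -23.3121

y = -1.1779x - 23.3121


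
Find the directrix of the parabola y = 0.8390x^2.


a = 0.8390
1/(4a) = 0.2980
directrix: y = -0.2980 = -0.2980

y = -0.2980


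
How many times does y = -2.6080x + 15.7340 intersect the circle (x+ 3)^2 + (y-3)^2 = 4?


Substitute y = -2.6080x + 15.7340: (x+ 3)^2 + (-2.6080x+15.7340-3)^2 = 4
Expand to Ax^2 + Bx + C = 0, where b-k = 12.734
A = 1+m^2 = 7.801664
B = 2(m(b-k) - h) = 2(-2.6080*12.734 + 3) = -60.420544
C = h^2 + (b-k)^2 - r^2 = 9 + 162.154756 - 4 = 167.154756
disc = B^2-4AC = 3650.6421 - 5216.3410 = -1565.6989
disc < 0

0 intersection points


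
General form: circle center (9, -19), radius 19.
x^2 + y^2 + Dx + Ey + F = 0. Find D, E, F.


(x-9)^2 + (y+ 19)^2 = 19^2
D = -2h = -18, E = -2k = 38
F = h^2+k^2-r^2 = 81+361-361 = 81

D = -18, E = 38, F = 81


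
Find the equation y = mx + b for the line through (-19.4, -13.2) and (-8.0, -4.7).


m = (8.5)/(11.4) = 0.7456
b = y1 - m*x1 = -13.2 - (8.5*(-19.4))/(11.4) = -13.2 + 14.4649 = 1.2649

y = 0.7456x + 1.2649


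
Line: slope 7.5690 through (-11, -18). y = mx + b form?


y + 18 = 7.5690(x + 11)
y = 7.5690x - 18 - 7.5690*(-11)
y = 7.5690x + 65.2590

y = 7.5690x + 65.2590


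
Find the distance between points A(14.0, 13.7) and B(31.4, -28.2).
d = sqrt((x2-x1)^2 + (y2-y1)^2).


dx = 31.4 - 14.0 = 17.4
dy = -28.2 - 13.7 = -41.9
d = sqrt(302.76 + 1755.61) = sqrt(2058.37) = 45.3693

45.3693


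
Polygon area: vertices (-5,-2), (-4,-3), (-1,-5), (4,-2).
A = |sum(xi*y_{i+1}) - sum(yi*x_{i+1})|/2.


sum(xi*y_{i+1}) = -5*(-3) - 4*(-5) - 1*(-2) + 4*(-2) = 29
sum(yi*x_{i+1}) = -2*(-4) - 3*(-1) - 5*4 - 2*(-5) = 1
Area = |29 - 1|/2 = 28/2 = 14.0000

14.0000 sq units


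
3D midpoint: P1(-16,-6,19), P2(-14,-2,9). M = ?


Mx = (-16- 14)/2 = -15.0000
My = (-6- 2)/2 = -4.0000
Mz = (19+9)/2 = 14.0000

M = (-15.0000, -4.0000, 14.0000)


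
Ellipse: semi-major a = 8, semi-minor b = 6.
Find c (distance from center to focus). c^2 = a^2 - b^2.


c^2 = 8^2 - 6^2 = 64 - 36 = 28
c = sqrt(28) = 5.2915

c = 5.2915


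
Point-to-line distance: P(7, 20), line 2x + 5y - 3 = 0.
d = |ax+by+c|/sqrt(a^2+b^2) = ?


|2*7 + 5*20 - 3| = |111| = 111
sqrt(4 + 25) = sqrt(29) = 5.3852
d = 111/sqrt(29) = 20.6122

20.6122


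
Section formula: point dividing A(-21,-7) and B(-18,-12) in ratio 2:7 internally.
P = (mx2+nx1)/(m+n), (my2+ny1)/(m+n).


Px = (2*(-18) + 7*(-21))/9 = -183/9 = -20.3333
Py = (2*(-12) + 7*(-7))/9 = -73/9 = -8.1111

P = (-20.3333, -8.1111)


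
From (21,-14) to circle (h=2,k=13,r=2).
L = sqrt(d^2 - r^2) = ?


d = sqrt((21-2)^2 + (-14-13)^2) = sqrt(361+729) = 33.0151
L = sqrt(1090.0000 - 4) = sqrt(1086.0000) = 32.9545

32.9545


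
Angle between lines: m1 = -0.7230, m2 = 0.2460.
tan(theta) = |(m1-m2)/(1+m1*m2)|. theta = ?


m1-m2 = -0.969
1+m1*m2 = 0.822142
tan(theta) = |-0.969/0.822142| = 1.178629
theta = arctan(|-0.969/0.822142|) = 49.6873 degrees (acute angle)

49.6873 degrees


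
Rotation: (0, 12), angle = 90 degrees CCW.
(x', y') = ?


cos(90) = 0, sin(90) = 1
x' = 0*0 - 12*1 = -12
y' = 0*1 + 12*0 = 0

(-12, 0)


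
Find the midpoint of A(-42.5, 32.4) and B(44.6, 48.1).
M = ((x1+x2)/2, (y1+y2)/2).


Mx = (-42.5 + 44.6)/2 = 2.1/2 = 1.0500
My = (32.4 + 48.1)/2 = 80.5/2 = 40.2500

(1.0500, 40.2500)


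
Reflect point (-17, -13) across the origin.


Reflection rule for origin: (-x, -y)
(-17, -13) -> (17, 13)

(17, 13)


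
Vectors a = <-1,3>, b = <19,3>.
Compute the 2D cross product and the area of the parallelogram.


cross = -1*3 - 3*19 = -3 - 57 = -60
Parallelogram area = |-60| = 60

cross = -60, parallelogram area = 60


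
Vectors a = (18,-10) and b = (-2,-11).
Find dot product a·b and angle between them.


a·b = 18*(-2) - 10*(-11) = -36 + 110 = 74
|a| = sqrt(324+100) = 20.5913
|b| = sqrt(4+121) = 11.1803
cos(theta) = 74/(sqrt(424)*sqrt(125)) = 74/sqrt(53000) = 0.321435
theta = arccos(74/sqrt(53000)) = 71.2502 degrees

a·b = 74, theta = 71.2502 deg


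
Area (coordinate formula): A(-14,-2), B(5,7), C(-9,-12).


-14*(7+ 12) = -266
5*(-12+ 2) = -50
-9*(-2-7) = 81
sum = -235
Area = |-235|/2 = 117.5000

117.5000 sq units


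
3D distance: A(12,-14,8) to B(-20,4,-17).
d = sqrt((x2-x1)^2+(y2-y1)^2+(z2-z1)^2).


dx=-32, dy=18, dz=-25
d = sqrt(1024+324+625) = sqrt(1973) = 44.4185

44.4185


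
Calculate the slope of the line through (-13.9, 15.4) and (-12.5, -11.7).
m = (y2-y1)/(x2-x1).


dy = -11.7 - 15.4 = -27.1
dx = -12.5 + 13.9 = 1.4
m = -27.1/1.4 = -19.3571

m = -19.3571


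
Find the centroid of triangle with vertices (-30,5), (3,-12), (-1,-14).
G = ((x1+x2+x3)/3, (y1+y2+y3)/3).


Gx = (-30+3- 1)/3 = -28/3 = -9.3333
Gy = (5- 12- 14)/3 = -21/3 = -7.0000

G = (-9.3333, -7.0000)


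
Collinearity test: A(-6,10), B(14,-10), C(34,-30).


-6*(-10+ 30) + 14*(-30-10) + 34*(10+ 10)
= -120 - 560 + 680 = 0

Yes, collinear (determinant = 0)


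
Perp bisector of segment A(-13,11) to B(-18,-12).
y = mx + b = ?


Midpoint = (-15.5, -0.5)
Slope of AB = dy/dx = -23/(-5) = 4.6000
Perp slope = -dx/dy = -5/23 = -0.2174
b = My - (perp slope)*Mx = -0.5 + (-5*(-15.5))/(-23) = -0.5 - 3.3696 = -3.8696

y = -0.2174x - 3.8696


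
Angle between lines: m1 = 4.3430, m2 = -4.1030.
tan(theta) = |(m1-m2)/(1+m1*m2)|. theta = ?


m1-m2 = 8.446
1+m1*m2 = -16.819329
tan(theta) = |8.446/(-16.819329)| = 0.502160
theta = arctan(|8.446/(-16.819329)|) = 26.6640 degrees (acute angle)

26.6640 degrees


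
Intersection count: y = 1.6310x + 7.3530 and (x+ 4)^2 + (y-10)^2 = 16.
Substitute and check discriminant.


Substitute y = 1.6310x + 7.3530: (x+ 4)^2 + (1.6310x+7.3530-10)^2 = 16
Expand to Ax^2 + Bx + C = 0, where b-k = -2.647
A = 1+m^2 = 3.660161
B = 2(m(b-k) - h) = 2(1.6310*(-2.647) + 4) = -0.634514
C = h^2 + (b-k)^2 - r^2 = 16 + 7.006609 - 16 = 7.006609
disc = B^2-4AC = 0.4026 - 102.5813 = -102.1787
disc < 0

0 intersection points


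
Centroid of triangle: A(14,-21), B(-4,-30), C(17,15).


Gx = (14- 4+17)/3 = 27/3 = 9.0000
Gy = (-21- 30+15)/3 = -36/3 = -12.0000

G = (9.0000, -12.0000)


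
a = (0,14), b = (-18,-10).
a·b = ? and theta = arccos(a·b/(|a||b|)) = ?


a·b = 0*(-18) + 14*(-10) = 0 - 140 = -140
|a| = sqrt(0+196) = 14.0000
|b| = sqrt(324+100) = 20.5913
cos(theta) = -140/(sqrt(196)*sqrt(424)) = -140/sqrt(83104) = -0.485643
theta = arccos(-140/sqrt(83104)) = 119.0546 degrees

a·b = -140, theta = 119.0546 deg


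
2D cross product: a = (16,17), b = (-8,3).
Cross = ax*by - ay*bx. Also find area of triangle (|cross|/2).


cross = 16*3 - 17*(-8) = 48 + 136 = 184
Triangle area = |184|/2 = 184/2 = 92.0000

cross = 184, triangle area = 92.0000


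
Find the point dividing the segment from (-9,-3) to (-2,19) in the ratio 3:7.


Px = (3*(-2) + 7*(-9))/10 = -69/10 = -6.9000
Py = (3*19 + 7*(-3))/10 = 36/10 = 3.6000

P = (-6.9000, 3.6000)


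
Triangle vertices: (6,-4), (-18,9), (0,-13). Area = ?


6*(9+ 13) = 132
-18*(-13+ 4) = 162
0*(-4-9) = 0
sum = 294
Area = |294|/2 = 147.0000

147.0000 sq units


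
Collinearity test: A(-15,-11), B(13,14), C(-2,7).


-15*(14-7) + 13*(7+ 11) - 2*(-11-14)
= -105 + 234 + 50 = 179

No, not collinear (determinant = 179)


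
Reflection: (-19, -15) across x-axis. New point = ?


Reflection rule for x-axis: (x, -y)
(-19, -15) -> (-19, 15)

(-19, 15)


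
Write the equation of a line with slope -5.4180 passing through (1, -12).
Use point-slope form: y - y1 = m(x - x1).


y + 12 = -5.4180(x - 1)
y = -5.4180x - 12 + 5.4180*1
y = -5.4180x - 6.5820

y = -5.4180x - 6.5820


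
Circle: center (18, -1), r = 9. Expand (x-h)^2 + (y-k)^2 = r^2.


(x-18)^2 + (y+ 1)^2 = 9^2
D = -2h = -36, E = -2k = 2
F = h^2+k^2-r^2 = 324+1-81 = 244

x^2 + y^2 - 36x + 2y + 244 = 0


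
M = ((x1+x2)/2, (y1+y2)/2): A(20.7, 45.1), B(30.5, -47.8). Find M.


Mx = (20.7 + 30.5)/2 = 51.2/2 = 25.6000
My = (45.1 - 47.8)/2 = -2.7/2 = -1.3500

(25.6000, -1.3500)


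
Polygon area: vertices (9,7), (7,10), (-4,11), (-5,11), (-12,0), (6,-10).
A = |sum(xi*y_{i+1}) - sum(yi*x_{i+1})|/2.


sum(xi*y_{i+1}) = 9*10 + 7*11 - 4*11 - 5*0 - 12*(-10) + 6*7 = 285
sum(yi*x_{i+1}) = 7*7 + 10*(-4) + 11*(-5) + 11*(-12) + 0*6 - 10*9 = -268
Area = |285 + 268|/2 = 553/2 = 276.5000

276.5000 sq units


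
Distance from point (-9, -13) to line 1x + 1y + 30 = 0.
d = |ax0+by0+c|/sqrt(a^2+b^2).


|1*(-9) + 1*(-13) + 30| = |8| = 8
sqrt(1 + 1) = sqrt(2) = 1.4142
d = 8/sqrt(2) = 5.6569

5.6569


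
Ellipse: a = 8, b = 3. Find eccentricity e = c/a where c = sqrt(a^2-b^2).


c = sqrt(64-9) = sqrt(55) = 7.4162
e = c/a = sqrt(55)/8 = 0.9270

e = 0.9270


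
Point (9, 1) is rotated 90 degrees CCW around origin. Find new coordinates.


cos(90) = 0, sin(90) = 1
x' = 9*0 - 1*1 = -1
y' = 9*1 + 1*0 = 9

(-1, 9)


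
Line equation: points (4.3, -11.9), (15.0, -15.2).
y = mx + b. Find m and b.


m = (-3.3)/(10.7) = -0.3084
b = y1 - m*x1 = -11.9 - (-3.3*4.3)/(10.7) = -11.9 + 1.3262 = -10.5738

y = -0.3084x - 10.5738


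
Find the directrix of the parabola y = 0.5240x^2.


a = 0.5240
1/(4a) = 0.4771
directrix: y = -0.4771 = -0.4771

y = -0.4771


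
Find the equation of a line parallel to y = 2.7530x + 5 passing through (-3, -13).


Parallel lines have equal slopes.
m2 = 2.7530
b2 = -13 - 2.7530*(-3) = -4.7410

y = 2.7530x - 4.7410


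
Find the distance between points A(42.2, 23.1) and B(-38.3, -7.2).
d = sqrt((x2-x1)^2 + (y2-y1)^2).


dx = -38.3 - 42.2 = -80.5
dy = -7.2 - 23.1 = -30.3
d = sqrt(6480.25 + 918.09) = sqrt(7398.34) = 86.0136

86.0136


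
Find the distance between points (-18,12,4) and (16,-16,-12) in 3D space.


dx=34, dy=-28, dz=-16
d = sqrt(1156+784+256) = sqrt(2196) = 46.8615

46.8615


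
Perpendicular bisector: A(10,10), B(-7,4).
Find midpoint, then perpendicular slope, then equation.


Midpoint = (1.5, 7)
Slope of AB = dy/dx = -6/(-17) = 0.3529
Perp slope = -dx/dy = -17/6 = -2.8333
b = My - (perp slope)*Mx = 7 + (-17*1.5)/(-6) = 7 + 4.2500 = 11.2500

y = -2.8333x + 11.2500


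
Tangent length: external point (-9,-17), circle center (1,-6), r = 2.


d = sqrt((-9-1)^2 + (-17+ 6)^2) = sqrt(100+121) = 14.8661
L = sqrt(221.0000 - 4) = sqrt(217.0000) = 14.7309

14.7309


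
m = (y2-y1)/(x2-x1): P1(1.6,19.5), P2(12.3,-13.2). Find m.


dy = -13.2 - 19.5 = -32.7
dx = 12.3 - 1.6 = 10.7
m = -32.7/10.7 = -3.0561

m = -3.0561


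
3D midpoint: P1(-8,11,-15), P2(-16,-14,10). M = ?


Mx = (-8- 16)/2 = -12.0000
My = (11- 14)/2 = -1.5000
Mz = (-15+10)/2 = -2.5000

M = (-12.0000, -1.5000, -2.5000)


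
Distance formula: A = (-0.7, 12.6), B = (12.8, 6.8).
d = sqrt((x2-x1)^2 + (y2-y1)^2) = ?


dx = 12.8 + 0.7 = 13.5
dy = 6.8 - 12.6 = -5.8
d = sqrt(182.25 + 33.64) = sqrt(215.89) = 14.6932

14.6932


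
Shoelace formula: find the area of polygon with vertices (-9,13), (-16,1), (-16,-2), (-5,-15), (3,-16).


sum(xi*y_{i+1}) = -9*1 - 16*(-2) - 16*(-15) - 5*(-16) + 3*13 = 382
sum(yi*x_{i+1}) = 13*(-16) + 1*(-16) - 2*(-5) - 15*3 - 16*(-9) = -115
Area = |382 + 115|/2 = 497/2 = 248.5000

248.5000 sq units


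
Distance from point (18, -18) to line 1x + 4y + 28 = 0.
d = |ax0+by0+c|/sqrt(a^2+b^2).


|1*18 + 4*(-18) + 28| = |-26| = 26
sqrt(1 + 16) = sqrt(17) = 4.1231
d = 26/sqrt(17) = 6.3059

6.3059


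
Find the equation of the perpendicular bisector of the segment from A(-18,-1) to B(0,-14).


Midpoint = (-9, -7.5)
Slope of AB = dy/dx = -13/18 = -0.7222
Perp slope = -dx/dy = 18/13 = 1.3846
b = My - (perp slope)*Mx = -7.5 + (18*(-9))/(-13) = -7.5 + 12.4615 = 4.9615

y = 1.3846x + 4.9615


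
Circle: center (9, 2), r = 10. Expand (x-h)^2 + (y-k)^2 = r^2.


(x-9)^2 + (y-2)^2 = 10^2
D = -2h = -18, E = -2k = -4
F = h^2+k^2-r^2 = 81+4-100 = -15

x^2 + y^2 - 18x - 4y - 15 = 0


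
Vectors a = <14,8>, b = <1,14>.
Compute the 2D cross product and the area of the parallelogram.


cross = 14*14 - 8*1 = 196 - 8 = 188
Parallelogram area = |188| = 188

cross = 188, parallelogram area = 188


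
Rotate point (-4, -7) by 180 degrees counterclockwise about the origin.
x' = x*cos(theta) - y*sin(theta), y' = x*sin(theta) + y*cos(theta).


cos(180) = -1, sin(180) = 0
x' = -4*(-1) + 7*0 = 4
y' = -4*0 - 7*(-1) = 7

(4, 7)


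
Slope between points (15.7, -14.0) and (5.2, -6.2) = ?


dy = -6.2 + 14.0 = 7.8
dx = 5.2 - 15.7 = -10.5
m = 7.8/(-10.5) = -0.7429

m = -0.7429


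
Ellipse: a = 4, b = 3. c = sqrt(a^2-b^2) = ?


c^2 = 4^2 - 3^2 = 16 - 9 = 7
c = sqrt(7) = 2.6458

c = 2.6458


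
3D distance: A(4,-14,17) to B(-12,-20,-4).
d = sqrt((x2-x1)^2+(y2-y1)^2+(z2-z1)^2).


dx=-16, dy=-6, dz=-21
d = sqrt(256+36+441) = sqrt(733) = 27.0740

27.0740


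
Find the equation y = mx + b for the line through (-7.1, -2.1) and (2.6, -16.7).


m = (-14.6)/(9.7) = -1.5052
b = y1 - m*x1 = -2.1 - (-14.6*(-7.1))/(9.7) = -2.1 - 10.6866 = -12.7866

y = -1.5052x - 12.7866


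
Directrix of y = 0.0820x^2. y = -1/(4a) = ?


a = 0.0820
1/(4a) = 3.0488
directrix: y = -3.0488 = -3.0488

y = -3.0488


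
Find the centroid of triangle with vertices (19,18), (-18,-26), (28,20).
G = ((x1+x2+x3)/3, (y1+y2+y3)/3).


Gx = (19- 18+28)/3 = 29/3 = 9.6667
Gy = (18- 26+20)/3 = 12/3 = 4.0000

G = (9.6667, 4.0000)


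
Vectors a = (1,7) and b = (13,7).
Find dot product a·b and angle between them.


a·b = 1*13 + 7*7 = 13 + 49 = 62
|a| = sqrt(1+49) = 7.0711
|b| = sqrt(169+49) = 14.7648
cos(theta) = 62/(sqrt(50)*sqrt(218)) = 62/sqrt(10900) = 0.593852
theta = arccos(62/sqrt(10900)) = 53.5691 degrees

a·b = 62, theta = 53.5691 deg


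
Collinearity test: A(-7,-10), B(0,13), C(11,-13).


-7*(13+ 13) + 0*(-13+ 10) + 11*(-10-13)
= -182 + 0 - 253 = -435

No, not collinear (determinant = -435)


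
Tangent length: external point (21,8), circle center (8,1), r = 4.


d = sqrt((21-8)^2 + (8-1)^2) = sqrt(169+49) = 14.7648
L = sqrt(218.0000 - 16) = sqrt(202.0000) = 14.2127

14.2127


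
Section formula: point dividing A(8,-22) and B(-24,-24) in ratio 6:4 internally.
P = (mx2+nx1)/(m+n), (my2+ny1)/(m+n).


Px = (6*(-24) + 4*8)/10 = -112/10 = -11.2000
Py = (6*(-24) + 4*(-22))/10 = -232/10 = -23.2000

P = (-11.2000, -23.2000)


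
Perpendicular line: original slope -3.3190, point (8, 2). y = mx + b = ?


Perpendicular slope = -1/m1 = -1/(-3.3190) = 0.3013
b2 = y0 - m2*x0 = 2 + 8/(-3.3190) = 2 - 2.4104 = -0.4104

y = 0.3013x - 0.4104


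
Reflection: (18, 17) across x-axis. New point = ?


Reflection rule for x-axis: (x, -y)
(18, 17) -> (18, -17)

(18, -17)


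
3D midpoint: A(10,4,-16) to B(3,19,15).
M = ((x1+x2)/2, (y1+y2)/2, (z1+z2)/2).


Mx = (10+3)/2 = 6.5000
My = (4+19)/2 = 11.5000
Mz = (-16+15)/2 = -0.5000

M = (6.5000, 11.5000, -0.5000)


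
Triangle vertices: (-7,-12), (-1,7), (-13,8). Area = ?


-7*(7-8) = 7
-1*(8+ 12) = -20
-13*(-12-7) = 247
sum = 234
Area = |234|/2 = 117.0000

117.0000 sq units


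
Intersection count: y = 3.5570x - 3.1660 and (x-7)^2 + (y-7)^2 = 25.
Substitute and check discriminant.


Substitute y = 3.5570x - 3.1660: (x-7)^2 + (3.5570x- 3.1660-7)^2 = 25
Expand to Ax^2 + Bx + C = 0, where b-k = -10.166
A = 1+m^2 = 13.652249
B = 2(m(b-k) - h) = 2(3.5570*(-10.166) - 7) = -86.320924
C = h^2 + (b-k)^2 - r^2 = 49 + 103.347556 - 25 = 127.347556
disc = B^2-4AC = 7451.3019 - 6954.3222 = 496.9797
disc > 0

2 intersection points


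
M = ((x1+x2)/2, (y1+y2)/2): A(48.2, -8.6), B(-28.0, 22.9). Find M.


Mx = (48.2 - 28.0)/2 = 20.2/2 = 10.1000
My = (-8.6 + 22.9)/2 = 14.3/2 = 7.1500

(10.1000, 7.1500)


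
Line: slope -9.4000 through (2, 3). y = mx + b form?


y - 3 = -9.4000(x - 2)
y = -9.4000x + 3 + 9.4000*2
y = -9.4000x + 21.8000

y = -9.4000x + 21.8000


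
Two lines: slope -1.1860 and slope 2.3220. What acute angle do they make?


m1-m2 = -3.508
1+m1*m2 = -1.753892
tan(theta) = |-3.508/(-1.753892)| = 2.000123
theta = arctan(|-3.508/(-1.753892)|) = 63.4364 degrees (acute angle)

63.4364 degrees


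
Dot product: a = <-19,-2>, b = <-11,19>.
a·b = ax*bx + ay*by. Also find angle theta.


a·b = -19*(-11) - 2*19 = 209 - 38 = 171
|a| = sqrt(361+4) = 19.1050
|b| = sqrt(121+361) = 21.9545
cos(theta) = 171/(sqrt(365)*sqrt(482)) = 171/sqrt(175930) = 0.407686
theta = arccos(171/sqrt(175930)) = 65.9404 degrees

a·b = 171, theta = 65.9404 deg


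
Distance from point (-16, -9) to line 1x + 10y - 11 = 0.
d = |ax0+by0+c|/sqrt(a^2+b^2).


|1*(-16) + 10*(-9) - 11| = |-117| = 117
sqrt(1 + 100) = sqrt(101) = 10.0499
d = 117/sqrt(101) = 11.6419

11.6419


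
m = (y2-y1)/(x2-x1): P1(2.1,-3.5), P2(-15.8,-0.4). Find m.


dy = -0.4 + 3.5 = 3.1
dx = -15.8 - 2.1 = -17.9
m = 3.1/(-17.9) = -0.1732

m = -0.1732


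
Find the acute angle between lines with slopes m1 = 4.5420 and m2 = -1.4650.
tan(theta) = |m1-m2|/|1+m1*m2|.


m1-m2 = 6.007
1+m1*m2 = -5.65403
tan(theta) = |6.007/(-5.65403)| = 1.062428
theta = arctan(|6.007/(-5.65403)|) = 46.7338 degrees (acute angle)

46.7338 degrees


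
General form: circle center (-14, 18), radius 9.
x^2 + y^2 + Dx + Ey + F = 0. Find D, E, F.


(x+ 14)^2 + (y-18)^2 = 9^2
D = -2h = 28, E = -2k = -36
F = h^2+k^2-r^2 = 196+324-81 = 439

D = 28, E = -36, F = 439


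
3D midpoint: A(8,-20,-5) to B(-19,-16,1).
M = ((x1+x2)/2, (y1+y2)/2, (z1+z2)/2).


Mx = (8- 19)/2 = -5.5000
My = (-20- 16)/2 = -18.0000
Mz = (-5+1)/2 = -2.0000

M = (-5.5000, -18.0000, -2.0000)


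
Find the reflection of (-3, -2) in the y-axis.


Reflection rule for y-axis: (-x, y)
(-3, -2) -> (3, -2)

(3, -2)


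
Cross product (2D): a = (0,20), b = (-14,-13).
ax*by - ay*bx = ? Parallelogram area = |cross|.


cross = 0*(-13) - 20*(-14) = 0 + 280 = 280
Parallelogram area = |280| = 280

cross = 280, parallelogram area = 280


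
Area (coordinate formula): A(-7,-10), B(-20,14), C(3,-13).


-7*(14+ 13) = -189
-20*(-13+ 10) = 60
3*(-10-14) = -72
sum = -201
Area = |-201|/2 = 100.5000

100.5000 sq units


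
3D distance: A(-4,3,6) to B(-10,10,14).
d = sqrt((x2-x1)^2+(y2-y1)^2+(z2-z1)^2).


dx=-6, dy=7, dz=8
d = sqrt(36+49+64) = sqrt(149) = 12.2066

12.2066


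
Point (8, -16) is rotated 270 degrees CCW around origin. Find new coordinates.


cos(270) = 0, sin(270) = -1
x' = 8*0 + 16*(-1) = -16
y' = 8*(-1) - 16*0 = -8

(-16, -8)


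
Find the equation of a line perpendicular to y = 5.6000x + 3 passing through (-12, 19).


Perpendicular slope = -1/m1 = -1/5.6000 = -0.1786
b2 = y0 - m2*x0 = 19 - 12/5.6000 = 19 - 2.1429 = 16.8571

y = -0.1786x + 16.8571


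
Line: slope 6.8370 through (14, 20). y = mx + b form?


y - 20 = 6.8370(x - 14)
y = 6.8370x + 20 - 6.8370*14
y = 6.8370x - 75.7180

y = 6.8370x - 75.7180


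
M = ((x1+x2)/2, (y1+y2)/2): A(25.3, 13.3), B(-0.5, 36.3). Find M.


Mx = (25.3 - 0.5)/2 = 24.8/2 = 12.4000
My = (13.3 + 36.3)/2 = 49.6/2 = 24.8000

(12.4000, 24.8000)


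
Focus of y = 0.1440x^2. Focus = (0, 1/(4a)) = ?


a = 0.1440
4a = 0.5760
focus = (0, 1/0.5760) = (0, 1.7361)

Focus = (0, 1.7361)


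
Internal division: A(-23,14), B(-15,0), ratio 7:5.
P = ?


Px = (7*(-15) + 5*(-23))/12 = -220/12 = -18.3333
Py = (7*0 + 5*14)/12 = 70/12 = 5.8333

P = (-18.3333, 5.8333)


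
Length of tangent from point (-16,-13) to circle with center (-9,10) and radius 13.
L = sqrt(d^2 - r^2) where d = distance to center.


d = sqrt((-16+ 9)^2 + (-13-10)^2) = sqrt(49+529) = 24.0416
L = sqrt(578.0000 - 169) = sqrt(409.0000) = 20.2237

20.2237


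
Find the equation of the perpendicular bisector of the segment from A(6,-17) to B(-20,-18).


Midpoint = (-7, -17.5)
Slope of AB = dy/dx = -1/(-26) = 0.0385
Perp slope = -dx/dy = -26/1 = -26.0000
b = My - (perp slope)*Mx = -17.5 + (-26*(-7))/(-1) = -17.5 - 182.0000 = -199.5000

y = -26.0000x - 199.5000


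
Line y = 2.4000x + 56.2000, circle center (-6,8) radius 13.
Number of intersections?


Substitute y = 2.4000x + 56.2000: (x+ 6)^2 + (2.4000x+56.2000-8)^2 = 169
Expand to Ax^2 + Bx + C = 0, where b-k = 48.2
A = 1+m^2 = 6.76
B = 2(m(b-k) - h) = 2(2.4000*48.2 + 6) = 243.36
C = h^2 + (b-k)^2 - r^2 = 36 + 2323.24 - 169 = 2190.24
disc = B^2-4AC = 59224.0896 - 59224.0896 = 0
disc = 0

1 intersection point (tangent)


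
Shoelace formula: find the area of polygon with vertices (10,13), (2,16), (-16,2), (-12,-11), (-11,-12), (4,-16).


sum(xi*y_{i+1}) = 10*16 + 2*2 - 16*(-11) - 12*(-12) - 11*(-16) + 4*13 = 712
sum(yi*x_{i+1}) = 13*2 + 16*(-16) + 2*(-12) - 11*(-11) - 12*4 - 16*10 = -341
Area = |712 + 341|/2 = 1053/2 = 526.5000

526.5000 sq units
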